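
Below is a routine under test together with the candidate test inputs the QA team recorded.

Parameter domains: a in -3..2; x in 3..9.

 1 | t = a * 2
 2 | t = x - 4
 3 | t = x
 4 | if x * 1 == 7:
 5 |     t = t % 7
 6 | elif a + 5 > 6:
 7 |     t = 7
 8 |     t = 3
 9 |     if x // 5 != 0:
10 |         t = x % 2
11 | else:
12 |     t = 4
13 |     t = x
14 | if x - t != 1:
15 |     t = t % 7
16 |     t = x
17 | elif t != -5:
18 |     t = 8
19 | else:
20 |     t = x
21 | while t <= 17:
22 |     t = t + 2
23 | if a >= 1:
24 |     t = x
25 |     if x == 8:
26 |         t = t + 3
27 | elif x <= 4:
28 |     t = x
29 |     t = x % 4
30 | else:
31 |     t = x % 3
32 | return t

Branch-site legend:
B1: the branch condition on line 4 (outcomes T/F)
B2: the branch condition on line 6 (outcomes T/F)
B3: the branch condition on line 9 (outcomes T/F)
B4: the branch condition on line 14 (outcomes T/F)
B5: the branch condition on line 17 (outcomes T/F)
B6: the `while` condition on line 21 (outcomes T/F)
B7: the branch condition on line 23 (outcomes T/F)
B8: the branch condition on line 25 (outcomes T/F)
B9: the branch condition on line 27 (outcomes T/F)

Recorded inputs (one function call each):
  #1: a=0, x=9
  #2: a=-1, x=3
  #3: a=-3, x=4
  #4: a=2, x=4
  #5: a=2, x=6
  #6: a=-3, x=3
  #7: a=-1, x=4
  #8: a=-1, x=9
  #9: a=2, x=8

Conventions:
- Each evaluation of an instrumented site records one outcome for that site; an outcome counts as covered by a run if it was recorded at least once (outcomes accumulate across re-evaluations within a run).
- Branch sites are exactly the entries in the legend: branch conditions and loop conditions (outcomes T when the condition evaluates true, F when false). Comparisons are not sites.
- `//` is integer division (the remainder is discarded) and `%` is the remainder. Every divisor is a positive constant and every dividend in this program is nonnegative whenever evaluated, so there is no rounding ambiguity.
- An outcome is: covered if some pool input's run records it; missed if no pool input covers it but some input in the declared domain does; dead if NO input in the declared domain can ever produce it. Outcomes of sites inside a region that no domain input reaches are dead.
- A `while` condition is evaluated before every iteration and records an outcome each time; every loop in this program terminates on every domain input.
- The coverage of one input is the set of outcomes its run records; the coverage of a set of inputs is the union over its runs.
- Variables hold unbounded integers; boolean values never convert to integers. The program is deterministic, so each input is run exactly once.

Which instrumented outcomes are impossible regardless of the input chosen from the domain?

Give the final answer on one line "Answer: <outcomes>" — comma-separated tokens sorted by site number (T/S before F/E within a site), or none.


checking every outcome against all 42 domain inputs:
  B5=F: no domain input ever produces it -> dead
  reachable outcomes have witnesses, e.g. B1=T (e.g. a=-3, x=7), B1=F (e.g. a=-3, x=3), B2=T (e.g. a=2, x=3), B2=F (e.g. a=-3, x=3)
Answer: B5=F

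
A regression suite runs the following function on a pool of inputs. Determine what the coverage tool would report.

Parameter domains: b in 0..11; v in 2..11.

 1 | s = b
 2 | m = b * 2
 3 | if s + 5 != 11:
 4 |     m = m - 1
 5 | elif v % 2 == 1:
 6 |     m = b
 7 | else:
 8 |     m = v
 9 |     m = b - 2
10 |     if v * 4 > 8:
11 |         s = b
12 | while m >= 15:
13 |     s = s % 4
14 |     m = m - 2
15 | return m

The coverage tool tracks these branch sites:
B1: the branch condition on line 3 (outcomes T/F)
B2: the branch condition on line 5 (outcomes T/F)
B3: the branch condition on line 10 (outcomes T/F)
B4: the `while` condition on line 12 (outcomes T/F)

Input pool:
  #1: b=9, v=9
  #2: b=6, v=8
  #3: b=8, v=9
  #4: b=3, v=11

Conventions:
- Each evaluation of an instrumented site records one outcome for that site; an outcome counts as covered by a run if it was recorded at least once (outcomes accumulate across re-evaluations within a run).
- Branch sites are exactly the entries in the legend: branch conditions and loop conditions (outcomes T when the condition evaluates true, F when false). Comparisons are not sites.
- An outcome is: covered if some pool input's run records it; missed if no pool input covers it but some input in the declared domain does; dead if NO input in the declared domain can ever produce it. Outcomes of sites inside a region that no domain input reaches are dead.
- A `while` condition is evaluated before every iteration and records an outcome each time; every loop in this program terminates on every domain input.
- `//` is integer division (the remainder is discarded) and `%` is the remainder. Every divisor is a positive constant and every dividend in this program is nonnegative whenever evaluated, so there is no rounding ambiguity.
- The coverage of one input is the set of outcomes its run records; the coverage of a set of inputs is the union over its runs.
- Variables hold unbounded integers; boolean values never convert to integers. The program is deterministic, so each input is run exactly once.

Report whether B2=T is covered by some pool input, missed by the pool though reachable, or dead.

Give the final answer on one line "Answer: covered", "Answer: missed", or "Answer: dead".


no pool input records B2=T
but domain input (b=6, v=3) does record it -> reachable, so missed
Answer: missed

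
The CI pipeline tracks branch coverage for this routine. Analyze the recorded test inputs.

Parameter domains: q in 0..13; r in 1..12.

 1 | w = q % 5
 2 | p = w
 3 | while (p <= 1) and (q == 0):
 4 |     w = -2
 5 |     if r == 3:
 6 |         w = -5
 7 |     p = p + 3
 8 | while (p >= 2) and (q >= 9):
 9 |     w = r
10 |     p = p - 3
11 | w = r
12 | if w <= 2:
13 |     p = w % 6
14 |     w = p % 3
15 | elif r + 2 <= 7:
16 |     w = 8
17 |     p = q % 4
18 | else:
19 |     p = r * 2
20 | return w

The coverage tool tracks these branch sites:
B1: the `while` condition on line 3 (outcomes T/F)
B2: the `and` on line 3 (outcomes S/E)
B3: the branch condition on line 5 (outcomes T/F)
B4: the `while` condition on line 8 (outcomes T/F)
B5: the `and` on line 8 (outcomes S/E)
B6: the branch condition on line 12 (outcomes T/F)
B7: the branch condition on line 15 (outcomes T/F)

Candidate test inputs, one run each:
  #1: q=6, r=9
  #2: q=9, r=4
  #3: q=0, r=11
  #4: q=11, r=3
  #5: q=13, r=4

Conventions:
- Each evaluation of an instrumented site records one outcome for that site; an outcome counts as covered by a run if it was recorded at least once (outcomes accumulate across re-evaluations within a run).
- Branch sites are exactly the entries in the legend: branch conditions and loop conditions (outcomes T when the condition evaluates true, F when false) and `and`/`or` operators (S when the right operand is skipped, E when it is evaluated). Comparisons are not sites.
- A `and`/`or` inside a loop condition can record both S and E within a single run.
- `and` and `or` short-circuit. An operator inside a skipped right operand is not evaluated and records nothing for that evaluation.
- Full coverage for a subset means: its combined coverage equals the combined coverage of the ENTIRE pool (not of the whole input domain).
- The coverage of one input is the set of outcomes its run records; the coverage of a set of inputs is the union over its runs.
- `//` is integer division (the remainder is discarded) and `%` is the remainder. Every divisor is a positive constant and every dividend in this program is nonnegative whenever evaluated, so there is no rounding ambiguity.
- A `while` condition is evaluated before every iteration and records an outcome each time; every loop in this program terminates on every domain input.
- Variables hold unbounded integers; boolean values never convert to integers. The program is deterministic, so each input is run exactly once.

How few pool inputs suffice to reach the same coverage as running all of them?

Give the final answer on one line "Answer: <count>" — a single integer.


input #1, q=6, r=9: events B2->E, B1->F, B5->S, B4->F, B6->F, B7->F; outcomes B1=F, B2=E, B4=F, B5=S, B6=F, B7=F
input #2, q=9, r=4: events B2->S, B1->F, B5->E, B4->T, B5->S, B4->F, B6->F, B7->T; outcomes B1=F, B2=S, B4=T, B4=F, B5=S, B5=E, B6=F, B7=T
input #3, q=0, r=11: events B2->E, B1->T, B3->F, B2->S, B1->F, B5->E, B4->F, B6->F, B7->F; outcomes B1=T, B1=F, B2=S, B2=E, B3=F, B4=F, B5=E, B6=F, B7=F
input #4, q=11, r=3: events B2->E, B1->F, B5->S, B4->F, B6->F, B7->T; outcomes B1=F, B2=E, B4=F, B5=S, B6=F, B7=T
input #5, q=13, r=4: events B2->S, B1->F, B5->E, B4->T, B5->S, B4->F, B6->F, B7->T; outcomes B1=F, B2=S, B4=T, B4=F, B5=S, B5=E, B6=F, B7=T
together the pool reaches 12 outcomes: B1=T, B1=F, B2=S, B2=E, B3=F, B4=T, B4=F, B5=S, B5=E, B6=F, B7=T, B7=F
checked all size-1 subsets: none covers 12 outcomes (max 9/12)
at size 2, {2, 3} reaches all 12 outcomes; every lexicographically earlier size-2 subset fails
Answer: 2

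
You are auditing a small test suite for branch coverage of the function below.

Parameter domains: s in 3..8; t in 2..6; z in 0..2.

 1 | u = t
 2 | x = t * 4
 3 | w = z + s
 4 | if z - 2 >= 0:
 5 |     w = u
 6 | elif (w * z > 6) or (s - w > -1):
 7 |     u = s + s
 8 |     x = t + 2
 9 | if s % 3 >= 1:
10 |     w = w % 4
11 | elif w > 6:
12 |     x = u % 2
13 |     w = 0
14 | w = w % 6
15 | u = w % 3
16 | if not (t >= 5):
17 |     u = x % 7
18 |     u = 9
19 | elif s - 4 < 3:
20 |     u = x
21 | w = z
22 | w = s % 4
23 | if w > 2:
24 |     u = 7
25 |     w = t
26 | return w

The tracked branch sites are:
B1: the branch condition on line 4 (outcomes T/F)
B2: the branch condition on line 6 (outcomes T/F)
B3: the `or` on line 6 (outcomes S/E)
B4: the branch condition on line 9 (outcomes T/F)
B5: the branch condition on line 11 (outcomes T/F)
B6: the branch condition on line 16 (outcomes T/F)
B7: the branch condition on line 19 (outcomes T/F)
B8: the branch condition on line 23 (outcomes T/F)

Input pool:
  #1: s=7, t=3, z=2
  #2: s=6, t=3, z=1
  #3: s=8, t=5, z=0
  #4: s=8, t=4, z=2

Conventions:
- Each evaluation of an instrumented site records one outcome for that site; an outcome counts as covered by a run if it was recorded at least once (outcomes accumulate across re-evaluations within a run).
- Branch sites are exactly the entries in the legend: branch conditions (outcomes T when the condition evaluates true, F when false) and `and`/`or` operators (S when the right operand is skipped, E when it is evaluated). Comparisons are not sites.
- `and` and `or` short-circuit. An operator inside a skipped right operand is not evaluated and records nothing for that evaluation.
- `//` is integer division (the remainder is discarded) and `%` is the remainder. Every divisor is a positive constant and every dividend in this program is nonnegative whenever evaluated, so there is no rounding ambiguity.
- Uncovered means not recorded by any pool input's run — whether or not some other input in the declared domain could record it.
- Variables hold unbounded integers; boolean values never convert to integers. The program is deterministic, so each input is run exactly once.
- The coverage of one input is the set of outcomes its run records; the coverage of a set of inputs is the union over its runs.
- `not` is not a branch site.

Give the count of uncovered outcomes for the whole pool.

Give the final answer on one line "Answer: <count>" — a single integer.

input #1 (s=7, t=3, z=2): events B1->T, B4->T, B6->T, B8->T; covers B1=T, B4=T, B6=T, B8=T
input #2 (s=6, t=3, z=1): events B1->F, B3->S, B2->T, B4->F, B5->T, B6->T, B8->F; covers B1=F, B2=T, B3=S, B4=F, B5=T, B6=T, B8=F
input #3 (s=8, t=5, z=0): events B1->F, B3->E, B2->T, B4->T, B6->F, B7->F, B8->F; covers B1=F, B2=T, B3=E, B4=T, B6=F, B7=F, B8=F
input #4 (s=8, t=4, z=2): events B1->T, B4->T, B6->T, B8->F; covers B1=T, B4=T, B6=T, B8=F
union over the pool: B1=T, B1=F, B2=T, B3=S, B3=E, B4=T, B4=F, B5=T, B6=T, B6=F, B7=F, B8=T, B8=F
uncovered (3 of 16): B2=F, B5=F, B7=T

Answer: 3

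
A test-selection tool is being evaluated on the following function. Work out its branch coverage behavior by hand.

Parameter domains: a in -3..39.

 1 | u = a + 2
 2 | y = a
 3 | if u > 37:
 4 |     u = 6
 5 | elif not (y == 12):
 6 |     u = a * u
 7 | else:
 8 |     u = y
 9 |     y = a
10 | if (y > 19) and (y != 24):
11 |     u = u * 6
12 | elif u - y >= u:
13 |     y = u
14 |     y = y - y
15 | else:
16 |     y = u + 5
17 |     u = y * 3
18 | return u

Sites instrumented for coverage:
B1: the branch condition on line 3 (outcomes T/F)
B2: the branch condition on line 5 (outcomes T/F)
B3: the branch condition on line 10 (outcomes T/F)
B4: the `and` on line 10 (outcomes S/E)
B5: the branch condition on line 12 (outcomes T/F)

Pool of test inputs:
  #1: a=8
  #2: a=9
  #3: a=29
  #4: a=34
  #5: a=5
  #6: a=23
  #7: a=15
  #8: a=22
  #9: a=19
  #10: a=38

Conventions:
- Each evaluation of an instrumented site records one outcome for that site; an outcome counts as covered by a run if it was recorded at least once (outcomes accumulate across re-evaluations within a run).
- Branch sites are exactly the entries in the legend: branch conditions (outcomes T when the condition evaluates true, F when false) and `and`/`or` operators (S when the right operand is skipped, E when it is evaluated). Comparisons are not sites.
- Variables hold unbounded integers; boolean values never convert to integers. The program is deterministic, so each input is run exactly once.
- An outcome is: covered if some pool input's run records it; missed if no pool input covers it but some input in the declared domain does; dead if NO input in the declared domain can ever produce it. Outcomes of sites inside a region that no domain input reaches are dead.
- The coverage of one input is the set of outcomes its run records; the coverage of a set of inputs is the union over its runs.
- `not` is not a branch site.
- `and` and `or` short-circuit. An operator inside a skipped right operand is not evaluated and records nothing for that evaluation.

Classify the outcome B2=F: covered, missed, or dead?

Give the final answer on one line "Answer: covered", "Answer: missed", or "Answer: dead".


no pool input records B2=F
but domain input (a=12) does record it -> reachable, so missed
Answer: missed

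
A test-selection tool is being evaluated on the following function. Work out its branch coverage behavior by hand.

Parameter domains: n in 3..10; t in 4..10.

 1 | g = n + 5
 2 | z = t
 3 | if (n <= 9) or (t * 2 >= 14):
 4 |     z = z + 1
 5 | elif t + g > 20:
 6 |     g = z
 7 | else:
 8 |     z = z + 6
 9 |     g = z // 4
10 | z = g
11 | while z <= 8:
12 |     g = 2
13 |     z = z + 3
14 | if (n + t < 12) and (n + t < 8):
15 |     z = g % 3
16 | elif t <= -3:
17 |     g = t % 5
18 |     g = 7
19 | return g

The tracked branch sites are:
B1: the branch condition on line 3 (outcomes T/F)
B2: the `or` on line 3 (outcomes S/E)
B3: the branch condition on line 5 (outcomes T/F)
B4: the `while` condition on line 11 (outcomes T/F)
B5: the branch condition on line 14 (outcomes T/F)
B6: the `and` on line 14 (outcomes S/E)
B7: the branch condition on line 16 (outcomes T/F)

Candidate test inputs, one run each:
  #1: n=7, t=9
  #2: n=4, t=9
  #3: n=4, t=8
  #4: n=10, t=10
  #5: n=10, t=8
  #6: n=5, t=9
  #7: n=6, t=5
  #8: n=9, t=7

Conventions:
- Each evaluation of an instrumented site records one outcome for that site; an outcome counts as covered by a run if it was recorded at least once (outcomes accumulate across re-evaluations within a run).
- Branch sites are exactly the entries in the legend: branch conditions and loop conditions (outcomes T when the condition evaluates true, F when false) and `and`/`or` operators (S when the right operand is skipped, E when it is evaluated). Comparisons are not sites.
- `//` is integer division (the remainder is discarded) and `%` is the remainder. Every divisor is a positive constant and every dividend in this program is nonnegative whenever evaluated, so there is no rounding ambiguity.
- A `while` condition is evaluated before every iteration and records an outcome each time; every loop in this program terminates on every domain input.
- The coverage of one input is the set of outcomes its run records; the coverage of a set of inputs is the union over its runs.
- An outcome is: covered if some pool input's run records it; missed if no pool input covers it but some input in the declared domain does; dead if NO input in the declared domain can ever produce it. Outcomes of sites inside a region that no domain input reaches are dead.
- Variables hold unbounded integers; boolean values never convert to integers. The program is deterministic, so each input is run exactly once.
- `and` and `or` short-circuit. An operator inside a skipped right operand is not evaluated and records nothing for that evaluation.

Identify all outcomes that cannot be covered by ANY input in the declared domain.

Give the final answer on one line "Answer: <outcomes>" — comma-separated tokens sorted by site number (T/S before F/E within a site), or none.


sweeping the full domain (56 inputs) for each outcome:
  B7=T: zero occurrences over every domain input -> dead
  reachable outcomes have witnesses, e.g. B1=T (e.g. n=3, t=4), B1=F (e.g. n=10, t=4), B2=S (e.g. n=3, t=4), B2=E (e.g. n=10, t=4)
Answer: B7=T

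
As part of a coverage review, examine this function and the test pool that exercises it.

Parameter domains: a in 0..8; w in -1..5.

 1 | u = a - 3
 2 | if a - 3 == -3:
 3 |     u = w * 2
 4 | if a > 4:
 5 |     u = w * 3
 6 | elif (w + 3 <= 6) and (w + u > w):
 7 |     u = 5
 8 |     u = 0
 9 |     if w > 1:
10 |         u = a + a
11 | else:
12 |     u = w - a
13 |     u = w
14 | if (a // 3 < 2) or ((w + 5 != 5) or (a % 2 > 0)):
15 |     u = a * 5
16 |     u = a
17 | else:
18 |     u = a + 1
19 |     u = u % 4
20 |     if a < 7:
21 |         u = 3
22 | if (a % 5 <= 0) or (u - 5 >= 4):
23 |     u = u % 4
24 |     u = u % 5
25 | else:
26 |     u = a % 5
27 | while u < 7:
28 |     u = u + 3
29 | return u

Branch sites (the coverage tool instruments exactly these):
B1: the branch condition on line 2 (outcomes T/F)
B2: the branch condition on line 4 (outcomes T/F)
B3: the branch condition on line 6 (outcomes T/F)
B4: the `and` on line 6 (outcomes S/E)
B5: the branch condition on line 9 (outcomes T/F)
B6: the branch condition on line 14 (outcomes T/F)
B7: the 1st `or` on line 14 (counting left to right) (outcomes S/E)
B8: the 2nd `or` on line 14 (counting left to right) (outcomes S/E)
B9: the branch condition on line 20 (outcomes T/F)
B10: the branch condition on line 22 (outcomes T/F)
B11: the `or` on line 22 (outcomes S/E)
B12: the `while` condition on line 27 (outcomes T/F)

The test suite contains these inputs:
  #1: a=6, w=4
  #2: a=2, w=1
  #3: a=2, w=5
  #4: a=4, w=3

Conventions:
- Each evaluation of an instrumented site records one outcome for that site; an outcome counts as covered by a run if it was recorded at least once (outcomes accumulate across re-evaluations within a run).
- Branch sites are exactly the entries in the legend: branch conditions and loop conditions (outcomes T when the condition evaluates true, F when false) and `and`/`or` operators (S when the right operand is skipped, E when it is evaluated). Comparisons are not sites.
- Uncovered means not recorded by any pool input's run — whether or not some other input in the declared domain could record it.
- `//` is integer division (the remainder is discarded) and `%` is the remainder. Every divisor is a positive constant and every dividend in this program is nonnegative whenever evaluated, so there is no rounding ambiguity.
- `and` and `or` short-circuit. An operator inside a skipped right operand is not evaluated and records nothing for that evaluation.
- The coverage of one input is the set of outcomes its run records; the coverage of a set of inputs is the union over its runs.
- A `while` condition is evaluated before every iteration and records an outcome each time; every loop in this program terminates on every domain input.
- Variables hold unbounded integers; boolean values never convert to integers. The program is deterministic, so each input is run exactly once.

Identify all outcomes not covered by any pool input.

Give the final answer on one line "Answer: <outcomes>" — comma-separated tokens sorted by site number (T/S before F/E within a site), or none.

input #1, a=6, w=4: events B1->F, B2->T, B7->E, B8->S, B6->T, B11->E, B10->F, B12->T, B12->T, B12->F; outcomes B1=F, B2=T, B6=T, B7=E, B8=S, B10=F, B11=E, B12=T, B12=F
input #2, a=2, w=1: events B1->F, B2->F, B4->E, B3->F, B7->S, B6->T, B11->E, B10->F, B12->T, B12->T, B12->F; outcomes B1=F, B2=F, B3=F, B4=E, B6=T, B7=S, B10=F, B11=E, B12=T, B12=F
input #3, a=2, w=5: events B1->F, B2->F, B4->S, B3->F, B7->S, B6->T, B11->E, B10->F, B12->T, B12->T, B12->F; outcomes B1=F, B2=F, B3=F, B4=S, B6=T, B7=S, B10=F, B11=E, B12=T, B12=F
input #4, a=4, w=3: events B1->F, B2->F, B4->E, B3->T, B5->T, B7->S, B6->T, B11->E, B10->F, B12->T, B12->F; outcomes B1=F, B2=F, B3=T, B4=E, B5=T, B6=T, B7=S, B10=F, B11=E, B12=T, B12=F
union over the pool: B1=F, B2=T, B2=F, B3=T, B3=F, B4=S, B4=E, B5=T, B6=T, B7=S, B7=E, B8=S, B10=F, B11=E, B12=T, B12=F
uncovered (8 of 24): B1=T, B5=F, B6=F, B8=E, B9=T, B9=F, B10=T, B11=S

Answer: B1=T, B5=F, B6=F, B8=E, B9=T, B9=F, B10=T, B11=S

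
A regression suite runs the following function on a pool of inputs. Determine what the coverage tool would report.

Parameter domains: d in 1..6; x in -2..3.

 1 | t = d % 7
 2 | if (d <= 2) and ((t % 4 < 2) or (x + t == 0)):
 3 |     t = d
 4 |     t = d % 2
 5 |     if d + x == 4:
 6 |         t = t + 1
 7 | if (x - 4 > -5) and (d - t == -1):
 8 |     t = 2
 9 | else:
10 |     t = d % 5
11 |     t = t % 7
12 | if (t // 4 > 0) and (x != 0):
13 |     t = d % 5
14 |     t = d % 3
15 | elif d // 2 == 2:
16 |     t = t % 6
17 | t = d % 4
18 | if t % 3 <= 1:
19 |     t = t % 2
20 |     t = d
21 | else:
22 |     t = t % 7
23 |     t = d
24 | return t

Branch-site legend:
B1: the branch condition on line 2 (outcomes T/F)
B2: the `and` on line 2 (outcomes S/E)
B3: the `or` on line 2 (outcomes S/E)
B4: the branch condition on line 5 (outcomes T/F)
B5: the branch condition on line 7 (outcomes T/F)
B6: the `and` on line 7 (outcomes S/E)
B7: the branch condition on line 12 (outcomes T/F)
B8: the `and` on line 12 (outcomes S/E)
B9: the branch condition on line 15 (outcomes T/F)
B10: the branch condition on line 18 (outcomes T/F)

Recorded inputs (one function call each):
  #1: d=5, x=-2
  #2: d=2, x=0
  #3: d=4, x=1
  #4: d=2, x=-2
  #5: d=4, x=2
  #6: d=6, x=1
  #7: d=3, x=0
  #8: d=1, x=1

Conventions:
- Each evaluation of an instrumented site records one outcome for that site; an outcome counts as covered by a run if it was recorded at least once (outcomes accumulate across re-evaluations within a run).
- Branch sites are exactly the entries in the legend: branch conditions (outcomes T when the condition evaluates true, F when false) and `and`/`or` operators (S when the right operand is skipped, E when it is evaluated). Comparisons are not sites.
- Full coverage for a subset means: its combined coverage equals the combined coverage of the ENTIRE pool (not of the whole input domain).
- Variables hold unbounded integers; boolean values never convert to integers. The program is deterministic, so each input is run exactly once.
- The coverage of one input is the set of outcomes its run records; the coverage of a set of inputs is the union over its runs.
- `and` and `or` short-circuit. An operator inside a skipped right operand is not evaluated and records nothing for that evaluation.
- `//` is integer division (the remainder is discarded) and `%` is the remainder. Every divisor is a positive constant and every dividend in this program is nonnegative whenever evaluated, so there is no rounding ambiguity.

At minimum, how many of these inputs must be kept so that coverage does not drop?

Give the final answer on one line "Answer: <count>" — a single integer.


run #1 (d=5, x=-2) runs B2->S, B1->F, B6->S, B5->F, B8->S, B7->F, B9->T, B10->T; records B1=F, B2=S, B5=F, B6=S, B7=F, B8=S, B9=T, B10=T
run #2 (d=2, x=0) runs B2->E, B3->E, B1->F, B6->E, B5->F, B8->S, B7->F, B9->F, B10->F; records B1=F, B2=E, B3=E, B5=F, B6=E, B7=F, B8=S, B9=F, B10=F
run #3 (d=4, x=1) runs B2->S, B1->F, B6->E, B5->F, B8->E, B7->T, B10->T; records B1=F, B2=S, B5=F, B6=E, B7=T, B8=E, B10=T
run #4 (d=2, x=-2) runs B2->E, B3->E, B1->T, B4->F, B6->S, B5->F, B8->S, B7->F, B9->F, B10->F; records B1=T, B2=E, B3=E, B4=F, B5=F, B6=S, B7=F, B8=S, B9=F, B10=F
run #5 (d=4, x=2) runs B2->S, B1->F, B6->E, B5->F, B8->E, B7->T, B10->T; records B1=F, B2=S, B5=F, B6=E, B7=T, B8=E, B10=T
run #6 (d=6, x=1) runs B2->S, B1->F, B6->E, B5->F, B8->S, B7->F, B9->F, B10->F; records B1=F, B2=S, B5=F, B6=E, B7=F, B8=S, B9=F, B10=F
run #7 (d=3, x=0) runs B2->S, B1->F, B6->E, B5->F, B8->S, B7->F, B9->F, B10->T; records B1=F, B2=S, B5=F, B6=E, B7=F, B8=S, B9=F, B10=T
run #8 (d=1, x=1) runs B2->E, B3->S, B1->T, B4->F, B6->E, B5->F, B8->S, B7->F, B9->F, B10->T; records B1=T, B2=E, B3=S, B4=F, B5=F, B6=E, B7=F, B8=S, B9=F, B10=T
union over all inputs: B1=T, B1=F, B2=S, B2=E, B3=S, B3=E, B4=F, B5=F, B6=S, B6=E, B7=T, B7=F, B8=S, B8=E, B9=T, B9=F, B10=T, B10=F (18 outcomes)
every size-1 subset falls short of the 18 outcomes (best: 10/18)
every size-2 subset falls short of the 18 outcomes (best: 16/18)
every size-3 subset falls short of the 18 outcomes (best: 17/18)
the canonical winner is {1, 2, 3, 8}: size 4, full 18-outcome coverage, earliest index list among size-4 covers
Answer: 4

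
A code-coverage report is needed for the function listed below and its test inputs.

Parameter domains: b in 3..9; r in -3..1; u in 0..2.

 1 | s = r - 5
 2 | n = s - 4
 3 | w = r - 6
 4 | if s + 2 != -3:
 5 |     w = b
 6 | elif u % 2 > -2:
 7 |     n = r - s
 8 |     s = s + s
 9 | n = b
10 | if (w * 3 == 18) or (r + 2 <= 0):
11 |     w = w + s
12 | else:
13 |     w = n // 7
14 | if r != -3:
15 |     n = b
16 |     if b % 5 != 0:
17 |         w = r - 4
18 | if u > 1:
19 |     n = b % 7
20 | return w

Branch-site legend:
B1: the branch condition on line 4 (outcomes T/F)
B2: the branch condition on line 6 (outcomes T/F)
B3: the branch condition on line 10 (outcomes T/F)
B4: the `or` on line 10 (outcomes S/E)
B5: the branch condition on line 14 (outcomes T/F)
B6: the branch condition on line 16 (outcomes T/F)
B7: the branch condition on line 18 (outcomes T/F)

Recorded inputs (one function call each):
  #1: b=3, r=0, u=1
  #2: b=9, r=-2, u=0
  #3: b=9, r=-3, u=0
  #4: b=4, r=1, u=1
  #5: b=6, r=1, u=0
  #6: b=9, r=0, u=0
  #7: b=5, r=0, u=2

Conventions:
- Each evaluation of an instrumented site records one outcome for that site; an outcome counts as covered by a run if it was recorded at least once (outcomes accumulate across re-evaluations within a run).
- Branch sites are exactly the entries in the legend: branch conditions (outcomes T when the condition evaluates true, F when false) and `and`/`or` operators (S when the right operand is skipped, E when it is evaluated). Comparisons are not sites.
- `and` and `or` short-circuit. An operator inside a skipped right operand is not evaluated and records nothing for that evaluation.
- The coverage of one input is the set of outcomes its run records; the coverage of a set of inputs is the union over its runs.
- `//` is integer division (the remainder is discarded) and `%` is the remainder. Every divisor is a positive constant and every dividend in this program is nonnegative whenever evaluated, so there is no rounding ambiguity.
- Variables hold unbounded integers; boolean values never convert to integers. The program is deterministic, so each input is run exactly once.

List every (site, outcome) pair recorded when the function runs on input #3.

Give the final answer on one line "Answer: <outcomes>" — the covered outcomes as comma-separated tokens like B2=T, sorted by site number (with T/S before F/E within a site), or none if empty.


Event log for input #3 (b=9, r=-3, u=0):
  B1->T, B4->E, B3->T, B5->F, B7->F
distinct outcomes covered: B1=T, B3=T, B4=E, B5=F, B7=F
Answer: B1=T, B3=T, B4=E, B5=F, B7=F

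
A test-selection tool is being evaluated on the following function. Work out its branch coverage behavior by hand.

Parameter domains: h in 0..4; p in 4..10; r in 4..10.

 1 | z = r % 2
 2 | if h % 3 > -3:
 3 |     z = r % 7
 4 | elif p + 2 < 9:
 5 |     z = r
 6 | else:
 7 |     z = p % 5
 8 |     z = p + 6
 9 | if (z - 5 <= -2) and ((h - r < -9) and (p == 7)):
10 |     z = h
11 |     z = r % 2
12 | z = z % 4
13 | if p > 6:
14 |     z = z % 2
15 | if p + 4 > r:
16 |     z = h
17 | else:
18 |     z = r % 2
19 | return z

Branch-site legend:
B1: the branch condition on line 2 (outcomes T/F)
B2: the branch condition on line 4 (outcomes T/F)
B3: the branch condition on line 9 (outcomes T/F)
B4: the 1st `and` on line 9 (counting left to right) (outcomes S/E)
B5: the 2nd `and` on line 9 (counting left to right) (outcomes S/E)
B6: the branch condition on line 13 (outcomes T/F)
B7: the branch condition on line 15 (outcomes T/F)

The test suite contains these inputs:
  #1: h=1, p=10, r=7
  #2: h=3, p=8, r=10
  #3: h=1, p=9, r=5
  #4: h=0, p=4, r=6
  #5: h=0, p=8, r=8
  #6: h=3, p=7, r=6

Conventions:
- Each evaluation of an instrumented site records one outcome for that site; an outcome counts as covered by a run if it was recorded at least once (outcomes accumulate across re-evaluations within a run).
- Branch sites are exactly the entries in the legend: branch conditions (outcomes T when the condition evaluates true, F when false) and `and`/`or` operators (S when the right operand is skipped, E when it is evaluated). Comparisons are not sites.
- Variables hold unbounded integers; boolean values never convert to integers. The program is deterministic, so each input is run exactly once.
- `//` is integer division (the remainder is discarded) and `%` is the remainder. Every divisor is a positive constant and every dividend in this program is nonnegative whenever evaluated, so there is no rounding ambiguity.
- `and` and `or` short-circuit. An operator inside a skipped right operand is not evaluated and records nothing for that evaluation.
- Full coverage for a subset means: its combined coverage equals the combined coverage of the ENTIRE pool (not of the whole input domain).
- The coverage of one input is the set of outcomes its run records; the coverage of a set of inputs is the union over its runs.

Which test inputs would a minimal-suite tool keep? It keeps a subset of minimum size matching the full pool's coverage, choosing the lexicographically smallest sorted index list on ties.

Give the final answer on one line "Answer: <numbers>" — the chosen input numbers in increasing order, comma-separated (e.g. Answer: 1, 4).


#1 (h=1, p=10, r=7) -> covered: B1=T, B3=F, B4=E, B5=S, B6=T, B7=T
#2 (h=3, p=8, r=10) -> covered: B1=T, B3=F, B4=E, B5=S, B6=T, B7=T
#3 (h=1, p=9, r=5) -> covered: B1=T, B3=F, B4=S, B6=T, B7=T
#4 (h=0, p=4, r=6) -> covered: B1=T, B3=F, B4=S, B6=F, B7=T
#5 (h=0, p=8, r=8) -> covered: B1=T, B3=F, B4=E, B5=S, B6=T, B7=T
#6 (h=3, p=7, r=6) -> covered: B1=T, B3=F, B4=S, B6=T, B7=T
the full pool covers 8 outcomes: B1=T, B3=F, B4=S, B4=E, B5=S, B6=T, B6=F, B7=T
every size-1 subset falls short of the 8 outcomes (best: 6/8)
at size 2, {1, 4} reaches all 8 outcomes; every lexicographically earlier size-2 subset fails
Answer: 1, 4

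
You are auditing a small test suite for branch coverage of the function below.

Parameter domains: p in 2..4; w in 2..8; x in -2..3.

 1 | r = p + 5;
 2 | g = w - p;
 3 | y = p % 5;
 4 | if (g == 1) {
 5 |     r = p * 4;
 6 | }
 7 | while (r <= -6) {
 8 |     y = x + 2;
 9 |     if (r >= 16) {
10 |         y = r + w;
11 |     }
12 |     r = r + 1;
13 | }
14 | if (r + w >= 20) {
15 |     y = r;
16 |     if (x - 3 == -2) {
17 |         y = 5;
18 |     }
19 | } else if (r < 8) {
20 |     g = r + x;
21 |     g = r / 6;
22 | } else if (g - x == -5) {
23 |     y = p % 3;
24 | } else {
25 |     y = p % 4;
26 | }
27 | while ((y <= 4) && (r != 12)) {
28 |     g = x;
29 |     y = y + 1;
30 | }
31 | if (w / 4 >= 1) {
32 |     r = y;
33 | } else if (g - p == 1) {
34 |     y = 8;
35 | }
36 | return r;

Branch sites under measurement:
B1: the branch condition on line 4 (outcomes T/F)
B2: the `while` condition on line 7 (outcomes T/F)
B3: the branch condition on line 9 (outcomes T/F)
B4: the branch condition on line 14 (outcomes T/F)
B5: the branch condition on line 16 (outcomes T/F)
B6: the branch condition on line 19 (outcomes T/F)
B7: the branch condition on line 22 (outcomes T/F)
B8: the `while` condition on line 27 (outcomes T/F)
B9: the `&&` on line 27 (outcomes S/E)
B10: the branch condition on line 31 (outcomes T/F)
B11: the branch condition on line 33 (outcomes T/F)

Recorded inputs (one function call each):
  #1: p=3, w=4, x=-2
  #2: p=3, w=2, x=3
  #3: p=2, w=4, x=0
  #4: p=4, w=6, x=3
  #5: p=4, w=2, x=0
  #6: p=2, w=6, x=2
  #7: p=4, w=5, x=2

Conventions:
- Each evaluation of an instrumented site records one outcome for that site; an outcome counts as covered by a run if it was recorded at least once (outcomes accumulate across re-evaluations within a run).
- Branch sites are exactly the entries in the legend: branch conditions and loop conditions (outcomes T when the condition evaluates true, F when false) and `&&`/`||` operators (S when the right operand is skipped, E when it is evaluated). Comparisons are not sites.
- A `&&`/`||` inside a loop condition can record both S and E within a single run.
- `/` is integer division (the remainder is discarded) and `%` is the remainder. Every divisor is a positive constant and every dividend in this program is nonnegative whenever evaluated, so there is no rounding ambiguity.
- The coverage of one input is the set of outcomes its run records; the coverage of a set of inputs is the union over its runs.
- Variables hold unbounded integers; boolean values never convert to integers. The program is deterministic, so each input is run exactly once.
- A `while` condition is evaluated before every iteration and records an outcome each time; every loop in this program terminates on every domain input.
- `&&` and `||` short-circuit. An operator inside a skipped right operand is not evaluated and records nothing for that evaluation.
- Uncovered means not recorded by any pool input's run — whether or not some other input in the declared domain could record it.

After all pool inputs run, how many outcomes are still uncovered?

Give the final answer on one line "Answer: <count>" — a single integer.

input #1 (p=3, w=4, x=-2): covers B1=T, B2=F, B4=F, B6=F, B7=F, B8=F, B9=E, B10=T
input #2 (p=3, w=2, x=3): covers B1=F, B2=F, B4=F, B6=F, B7=F, B8=T, B8=F, B9=S, B9=E, B10=F, B11=F
input #3 (p=2, w=4, x=0): covers B1=F, B2=F, B4=F, B6=T, B8=T, B8=F, B9=S, B9=E, B10=T
input #4 (p=4, w=6, x=3): covers B1=F, B2=F, B4=F, B6=F, B7=F, B8=T, B8=F, B9=S, B9=E, B10=T
input #5 (p=4, w=2, x=0): covers B1=F, B2=F, B4=F, B6=F, B7=F, B8=T, B8=F, B9=S, B9=E, B10=F, B11=F
input #6 (p=2, w=6, x=2): covers B1=F, B2=F, B4=F, B6=T, B8=T, B8=F, B9=S, B9=E, B10=T
input #7 (p=4, w=5, x=2): covers B1=T, B2=F, B4=T, B5=F, B8=F, B9=S, B10=T
union over the pool: B1=T, B1=F, B2=F, B4=T, B4=F, B5=F, B6=T, B6=F, B7=F, B8=T, B8=F, B9=S, B9=E, B10=T, B10=F, B11=F
uncovered (6 of 22): B2=T, B3=T, B3=F, B5=T, B7=T, B11=T

Answer: 6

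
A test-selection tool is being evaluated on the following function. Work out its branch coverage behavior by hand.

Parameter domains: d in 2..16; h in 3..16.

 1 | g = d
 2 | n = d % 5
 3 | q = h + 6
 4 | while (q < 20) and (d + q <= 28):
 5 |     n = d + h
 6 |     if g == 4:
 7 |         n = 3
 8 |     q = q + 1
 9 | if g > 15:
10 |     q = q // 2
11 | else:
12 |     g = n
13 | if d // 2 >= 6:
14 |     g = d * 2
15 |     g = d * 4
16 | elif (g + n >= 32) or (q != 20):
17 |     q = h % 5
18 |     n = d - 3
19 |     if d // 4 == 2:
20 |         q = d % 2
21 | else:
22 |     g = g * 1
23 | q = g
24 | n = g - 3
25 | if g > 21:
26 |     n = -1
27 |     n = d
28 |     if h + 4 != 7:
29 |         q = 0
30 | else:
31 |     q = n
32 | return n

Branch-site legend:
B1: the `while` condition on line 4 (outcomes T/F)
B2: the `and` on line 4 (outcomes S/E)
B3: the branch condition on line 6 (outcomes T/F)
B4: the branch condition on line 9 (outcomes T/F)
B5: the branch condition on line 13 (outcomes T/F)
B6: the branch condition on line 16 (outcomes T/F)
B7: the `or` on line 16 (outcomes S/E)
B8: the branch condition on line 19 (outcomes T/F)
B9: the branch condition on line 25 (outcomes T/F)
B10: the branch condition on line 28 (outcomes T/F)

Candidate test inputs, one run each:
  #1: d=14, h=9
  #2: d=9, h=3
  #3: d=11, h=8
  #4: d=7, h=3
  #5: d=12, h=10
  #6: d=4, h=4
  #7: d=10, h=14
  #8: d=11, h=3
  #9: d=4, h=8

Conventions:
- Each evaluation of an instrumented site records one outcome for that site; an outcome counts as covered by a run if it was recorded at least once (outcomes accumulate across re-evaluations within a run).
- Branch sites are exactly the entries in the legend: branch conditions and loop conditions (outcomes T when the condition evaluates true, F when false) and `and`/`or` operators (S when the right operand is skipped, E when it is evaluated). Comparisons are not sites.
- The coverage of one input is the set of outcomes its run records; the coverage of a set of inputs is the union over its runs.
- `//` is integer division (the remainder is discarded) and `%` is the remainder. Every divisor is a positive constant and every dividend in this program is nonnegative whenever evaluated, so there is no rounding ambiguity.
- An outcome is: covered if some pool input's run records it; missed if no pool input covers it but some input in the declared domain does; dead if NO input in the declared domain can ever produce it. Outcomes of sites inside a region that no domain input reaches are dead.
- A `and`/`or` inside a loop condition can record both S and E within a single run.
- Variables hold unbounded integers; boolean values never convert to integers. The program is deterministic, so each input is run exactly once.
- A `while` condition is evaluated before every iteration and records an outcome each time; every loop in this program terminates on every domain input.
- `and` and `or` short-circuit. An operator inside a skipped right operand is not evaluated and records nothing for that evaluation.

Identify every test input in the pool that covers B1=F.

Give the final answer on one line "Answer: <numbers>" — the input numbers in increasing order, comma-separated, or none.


input #1 (d=14, h=9): records B1=F
input #2 (d=9, h=3): records B1=F
input #3 (d=11, h=8): records B1=F
input #4 (d=7, h=3): records B1=F
input #5 (d=12, h=10): records B1=F
input #6 (d=4, h=4): records B1=F
input #7 (d=10, h=14): records B1=F
input #8 (d=11, h=3): records B1=F
input #9 (d=4, h=8): records B1=F
Answer: 1, 2, 3, 4, 5, 6, 7, 8, 9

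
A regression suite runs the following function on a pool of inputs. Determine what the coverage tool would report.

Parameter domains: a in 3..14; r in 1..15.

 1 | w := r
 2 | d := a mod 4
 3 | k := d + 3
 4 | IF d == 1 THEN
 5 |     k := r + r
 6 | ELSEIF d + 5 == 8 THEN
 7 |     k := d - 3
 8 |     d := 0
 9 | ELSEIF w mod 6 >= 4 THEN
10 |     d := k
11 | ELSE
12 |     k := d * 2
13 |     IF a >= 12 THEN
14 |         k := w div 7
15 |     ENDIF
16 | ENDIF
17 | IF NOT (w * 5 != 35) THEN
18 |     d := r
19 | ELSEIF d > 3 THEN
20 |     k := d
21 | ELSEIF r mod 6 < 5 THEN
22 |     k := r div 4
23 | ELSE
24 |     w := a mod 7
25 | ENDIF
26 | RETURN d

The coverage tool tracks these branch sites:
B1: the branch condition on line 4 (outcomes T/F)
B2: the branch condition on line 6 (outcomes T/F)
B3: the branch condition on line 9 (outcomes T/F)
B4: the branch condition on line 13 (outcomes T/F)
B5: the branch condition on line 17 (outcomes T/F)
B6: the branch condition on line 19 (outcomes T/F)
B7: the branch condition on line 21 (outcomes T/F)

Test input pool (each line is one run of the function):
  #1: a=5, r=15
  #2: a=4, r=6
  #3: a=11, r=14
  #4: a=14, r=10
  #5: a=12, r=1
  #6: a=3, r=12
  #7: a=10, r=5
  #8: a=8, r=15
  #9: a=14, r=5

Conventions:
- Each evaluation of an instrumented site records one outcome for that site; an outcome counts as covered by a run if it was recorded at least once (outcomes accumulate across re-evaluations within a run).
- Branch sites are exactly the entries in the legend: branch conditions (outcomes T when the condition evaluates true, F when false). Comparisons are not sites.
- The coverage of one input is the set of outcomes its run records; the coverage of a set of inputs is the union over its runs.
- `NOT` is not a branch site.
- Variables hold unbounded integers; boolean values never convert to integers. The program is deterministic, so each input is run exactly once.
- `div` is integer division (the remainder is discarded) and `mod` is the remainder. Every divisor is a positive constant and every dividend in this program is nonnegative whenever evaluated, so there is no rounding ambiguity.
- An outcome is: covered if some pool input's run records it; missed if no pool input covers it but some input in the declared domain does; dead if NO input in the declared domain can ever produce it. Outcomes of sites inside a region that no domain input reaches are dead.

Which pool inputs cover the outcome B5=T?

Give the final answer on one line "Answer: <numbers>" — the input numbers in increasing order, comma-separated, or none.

input #1 (a=5, r=15): never hits B5=T
input #2 (a=4, r=6): never hits B5=T
input #3 (a=11, r=14): never hits B5=T
input #4 (a=14, r=10): never hits B5=T
input #5 (a=12, r=1): never hits B5=T
input #6 (a=3, r=12): never hits B5=T
input #7 (a=10, r=5): never hits B5=T
input #8 (a=8, r=15): never hits B5=T
input #9 (a=14, r=5): never hits B5=T

Answer: none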